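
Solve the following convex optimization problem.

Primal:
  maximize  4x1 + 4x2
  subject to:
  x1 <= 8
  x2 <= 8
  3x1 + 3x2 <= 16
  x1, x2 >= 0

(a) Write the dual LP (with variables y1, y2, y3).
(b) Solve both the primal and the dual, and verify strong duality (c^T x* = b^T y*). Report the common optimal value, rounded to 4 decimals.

The standard primal-dual pair for 'max c^T x s.t. A x <= b, x >= 0' is:
  Dual:  min b^T y  s.t.  A^T y >= c,  y >= 0.

So the dual LP is:
  minimize  8y1 + 8y2 + 16y3
  subject to:
    y1 + 3y3 >= 4
    y2 + 3y3 >= 4
    y1, y2, y3 >= 0

Solving the primal: x* = (5.3333, 0).
  primal value c^T x* = 21.3333.
Solving the dual: y* = (0, 0, 1.3333).
  dual value b^T y* = 21.3333.
Strong duality: c^T x* = b^T y*. Confirmed.

21.3333


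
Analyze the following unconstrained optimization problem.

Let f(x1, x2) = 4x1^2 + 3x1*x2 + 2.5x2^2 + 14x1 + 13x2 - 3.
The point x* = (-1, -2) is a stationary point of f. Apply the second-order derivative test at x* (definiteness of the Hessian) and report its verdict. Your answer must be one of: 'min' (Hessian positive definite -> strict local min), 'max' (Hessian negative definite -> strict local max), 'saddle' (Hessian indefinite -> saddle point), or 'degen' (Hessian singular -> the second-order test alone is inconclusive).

Compute the Hessian H = grad^2 f:
  H = [[8, 3], [3, 5]]
Verify stationarity: grad f(x*) = H x* + g = (0, 0).
Eigenvalues of H: 3.1459, 9.8541.
Both eigenvalues > 0, so H is positive definite -> x* is a strict local min.

min


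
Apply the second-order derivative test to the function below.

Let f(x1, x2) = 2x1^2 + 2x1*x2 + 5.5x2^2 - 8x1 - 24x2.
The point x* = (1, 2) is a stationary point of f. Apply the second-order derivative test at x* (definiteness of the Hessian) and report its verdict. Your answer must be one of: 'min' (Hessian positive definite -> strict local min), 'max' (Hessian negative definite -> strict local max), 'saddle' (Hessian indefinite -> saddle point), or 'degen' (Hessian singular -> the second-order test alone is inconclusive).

Compute the Hessian H = grad^2 f:
  H = [[4, 2], [2, 11]]
Verify stationarity: grad f(x*) = H x* + g = (0, 0).
Eigenvalues of H: 3.4689, 11.5311.
Both eigenvalues > 0, so H is positive definite -> x* is a strict local min.

min


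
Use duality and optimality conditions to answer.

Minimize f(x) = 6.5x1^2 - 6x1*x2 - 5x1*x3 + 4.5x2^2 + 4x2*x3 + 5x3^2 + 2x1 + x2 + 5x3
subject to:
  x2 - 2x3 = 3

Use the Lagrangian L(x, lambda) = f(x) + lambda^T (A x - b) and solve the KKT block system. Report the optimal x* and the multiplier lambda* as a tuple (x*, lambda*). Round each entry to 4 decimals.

Form the Lagrangian:
  L(x, lambda) = (1/2) x^T Q x + c^T x + lambda^T (A x - b)
Stationarity (grad_x L = 0): Q x + c + A^T lambda = 0.
Primal feasibility: A x = b.

This gives the KKT block system:
  [ Q   A^T ] [ x     ]   [-c ]
  [ A    0  ] [ lambda ] = [ b ]

Solving the linear system:
  x*      = (-0.4816, 0.381, -1.3095)
  lambda* = (-2.0812)
  f(x*)   = -0.4429

x* = (-0.4816, 0.381, -1.3095), lambda* = (-2.0812)


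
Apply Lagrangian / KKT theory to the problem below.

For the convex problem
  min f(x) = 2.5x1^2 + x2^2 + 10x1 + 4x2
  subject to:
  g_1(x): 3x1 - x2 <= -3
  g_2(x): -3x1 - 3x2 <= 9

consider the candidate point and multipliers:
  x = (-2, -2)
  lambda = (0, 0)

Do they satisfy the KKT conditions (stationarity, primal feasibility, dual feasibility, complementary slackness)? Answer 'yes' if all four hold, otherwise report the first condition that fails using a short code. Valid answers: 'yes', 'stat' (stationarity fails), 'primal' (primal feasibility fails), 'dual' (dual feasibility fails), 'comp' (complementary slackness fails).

Gradient of f: grad f(x) = Q x + c = (0, 0)
Constraint values g_i(x) = a_i^T x - b_i:
  g_1((-2, -2)) = -1
  g_2((-2, -2)) = 3
Stationarity residual: grad f(x) + sum_i lambda_i a_i = (0, 0)
  -> stationarity OK
Primal feasibility (all g_i <= 0): FAILS
Dual feasibility (all lambda_i >= 0): OK
Complementary slackness (lambda_i * g_i(x) = 0 for all i): OK

Verdict: the first failing condition is primal_feasibility -> primal.

primal


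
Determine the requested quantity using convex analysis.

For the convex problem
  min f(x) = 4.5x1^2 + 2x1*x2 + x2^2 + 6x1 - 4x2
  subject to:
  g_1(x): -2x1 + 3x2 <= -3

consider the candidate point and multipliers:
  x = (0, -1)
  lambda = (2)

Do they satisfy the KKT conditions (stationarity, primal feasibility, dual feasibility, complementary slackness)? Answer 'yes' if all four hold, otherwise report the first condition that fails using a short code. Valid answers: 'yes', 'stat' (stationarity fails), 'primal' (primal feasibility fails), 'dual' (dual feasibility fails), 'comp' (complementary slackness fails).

Gradient of f: grad f(x) = Q x + c = (4, -6)
Constraint values g_i(x) = a_i^T x - b_i:
  g_1((0, -1)) = 0
Stationarity residual: grad f(x) + sum_i lambda_i a_i = (0, 0)
  -> stationarity OK
Primal feasibility (all g_i <= 0): OK
Dual feasibility (all lambda_i >= 0): OK
Complementary slackness (lambda_i * g_i(x) = 0 for all i): OK

Verdict: yes, KKT holds.

yes


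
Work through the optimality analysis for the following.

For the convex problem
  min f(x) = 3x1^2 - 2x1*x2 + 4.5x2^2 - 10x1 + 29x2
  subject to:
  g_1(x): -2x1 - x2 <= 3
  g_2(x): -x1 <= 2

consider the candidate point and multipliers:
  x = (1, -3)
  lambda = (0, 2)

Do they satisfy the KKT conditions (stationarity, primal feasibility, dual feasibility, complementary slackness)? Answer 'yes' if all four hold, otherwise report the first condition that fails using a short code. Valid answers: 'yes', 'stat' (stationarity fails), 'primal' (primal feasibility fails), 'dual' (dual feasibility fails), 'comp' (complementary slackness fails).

Gradient of f: grad f(x) = Q x + c = (2, 0)
Constraint values g_i(x) = a_i^T x - b_i:
  g_1((1, -3)) = -2
  g_2((1, -3)) = -3
Stationarity residual: grad f(x) + sum_i lambda_i a_i = (0, 0)
  -> stationarity OK
Primal feasibility (all g_i <= 0): OK
Dual feasibility (all lambda_i >= 0): OK
Complementary slackness (lambda_i * g_i(x) = 0 for all i): FAILS

Verdict: the first failing condition is complementary_slackness -> comp.

comp


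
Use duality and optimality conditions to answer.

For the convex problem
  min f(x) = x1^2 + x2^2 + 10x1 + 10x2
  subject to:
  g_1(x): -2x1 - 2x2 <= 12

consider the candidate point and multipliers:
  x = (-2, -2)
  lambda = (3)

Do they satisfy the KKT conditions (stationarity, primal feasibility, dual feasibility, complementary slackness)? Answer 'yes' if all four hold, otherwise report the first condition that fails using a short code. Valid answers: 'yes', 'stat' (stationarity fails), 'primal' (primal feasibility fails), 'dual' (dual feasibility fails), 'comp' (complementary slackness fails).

Gradient of f: grad f(x) = Q x + c = (6, 6)
Constraint values g_i(x) = a_i^T x - b_i:
  g_1((-2, -2)) = -4
Stationarity residual: grad f(x) + sum_i lambda_i a_i = (0, 0)
  -> stationarity OK
Primal feasibility (all g_i <= 0): OK
Dual feasibility (all lambda_i >= 0): OK
Complementary slackness (lambda_i * g_i(x) = 0 for all i): FAILS

Verdict: the first failing condition is complementary_slackness -> comp.

comp


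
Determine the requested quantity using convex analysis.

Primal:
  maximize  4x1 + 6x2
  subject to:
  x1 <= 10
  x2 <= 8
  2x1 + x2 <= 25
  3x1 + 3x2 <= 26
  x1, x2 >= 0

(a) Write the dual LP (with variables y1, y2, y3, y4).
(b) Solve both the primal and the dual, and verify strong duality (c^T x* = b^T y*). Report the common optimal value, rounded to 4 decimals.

The standard primal-dual pair for 'max c^T x s.t. A x <= b, x >= 0' is:
  Dual:  min b^T y  s.t.  A^T y >= c,  y >= 0.

So the dual LP is:
  minimize  10y1 + 8y2 + 25y3 + 26y4
  subject to:
    y1 + 2y3 + 3y4 >= 4
    y2 + y3 + 3y4 >= 6
    y1, y2, y3, y4 >= 0

Solving the primal: x* = (0.6667, 8).
  primal value c^T x* = 50.6667.
Solving the dual: y* = (0, 2, 0, 1.3333).
  dual value b^T y* = 50.6667.
Strong duality: c^T x* = b^T y*. Confirmed.

50.6667


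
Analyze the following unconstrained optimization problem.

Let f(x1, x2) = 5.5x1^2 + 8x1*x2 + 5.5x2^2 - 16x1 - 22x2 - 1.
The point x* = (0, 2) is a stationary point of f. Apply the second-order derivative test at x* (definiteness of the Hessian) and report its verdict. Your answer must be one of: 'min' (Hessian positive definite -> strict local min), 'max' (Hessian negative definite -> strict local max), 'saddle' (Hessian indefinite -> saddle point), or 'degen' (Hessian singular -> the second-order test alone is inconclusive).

Compute the Hessian H = grad^2 f:
  H = [[11, 8], [8, 11]]
Verify stationarity: grad f(x*) = H x* + g = (0, 0).
Eigenvalues of H: 3, 19.
Both eigenvalues > 0, so H is positive definite -> x* is a strict local min.

min


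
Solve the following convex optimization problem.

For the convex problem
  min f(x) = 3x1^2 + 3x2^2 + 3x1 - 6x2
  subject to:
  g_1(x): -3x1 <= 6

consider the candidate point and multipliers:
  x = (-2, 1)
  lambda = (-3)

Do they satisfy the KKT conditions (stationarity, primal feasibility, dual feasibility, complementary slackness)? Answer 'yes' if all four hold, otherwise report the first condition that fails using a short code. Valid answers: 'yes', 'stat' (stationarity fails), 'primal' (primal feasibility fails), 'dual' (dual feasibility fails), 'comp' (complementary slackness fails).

Gradient of f: grad f(x) = Q x + c = (-9, 0)
Constraint values g_i(x) = a_i^T x - b_i:
  g_1((-2, 1)) = 0
Stationarity residual: grad f(x) + sum_i lambda_i a_i = (0, 0)
  -> stationarity OK
Primal feasibility (all g_i <= 0): OK
Dual feasibility (all lambda_i >= 0): FAILS
Complementary slackness (lambda_i * g_i(x) = 0 for all i): OK

Verdict: the first failing condition is dual_feasibility -> dual.

dual


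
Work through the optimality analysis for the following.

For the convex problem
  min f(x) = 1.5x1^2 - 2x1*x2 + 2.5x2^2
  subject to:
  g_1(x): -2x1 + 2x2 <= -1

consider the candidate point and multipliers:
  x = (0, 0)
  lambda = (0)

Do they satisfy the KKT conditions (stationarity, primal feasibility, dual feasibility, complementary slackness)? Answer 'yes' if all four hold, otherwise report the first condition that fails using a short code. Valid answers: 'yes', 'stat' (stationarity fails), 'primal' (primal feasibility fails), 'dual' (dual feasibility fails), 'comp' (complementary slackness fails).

Gradient of f: grad f(x) = Q x + c = (0, 0)
Constraint values g_i(x) = a_i^T x - b_i:
  g_1((0, 0)) = 1
Stationarity residual: grad f(x) + sum_i lambda_i a_i = (0, 0)
  -> stationarity OK
Primal feasibility (all g_i <= 0): FAILS
Dual feasibility (all lambda_i >= 0): OK
Complementary slackness (lambda_i * g_i(x) = 0 for all i): OK

Verdict: the first failing condition is primal_feasibility -> primal.

primal


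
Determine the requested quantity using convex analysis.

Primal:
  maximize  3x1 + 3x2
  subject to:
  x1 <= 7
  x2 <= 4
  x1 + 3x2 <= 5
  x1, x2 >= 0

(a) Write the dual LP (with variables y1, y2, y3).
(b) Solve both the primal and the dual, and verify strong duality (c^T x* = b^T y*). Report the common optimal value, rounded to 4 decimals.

The standard primal-dual pair for 'max c^T x s.t. A x <= b, x >= 0' is:
  Dual:  min b^T y  s.t.  A^T y >= c,  y >= 0.

So the dual LP is:
  minimize  7y1 + 4y2 + 5y3
  subject to:
    y1 + y3 >= 3
    y2 + 3y3 >= 3
    y1, y2, y3 >= 0

Solving the primal: x* = (5, 0).
  primal value c^T x* = 15.
Solving the dual: y* = (0, 0, 3).
  dual value b^T y* = 15.
Strong duality: c^T x* = b^T y*. Confirmed.

15


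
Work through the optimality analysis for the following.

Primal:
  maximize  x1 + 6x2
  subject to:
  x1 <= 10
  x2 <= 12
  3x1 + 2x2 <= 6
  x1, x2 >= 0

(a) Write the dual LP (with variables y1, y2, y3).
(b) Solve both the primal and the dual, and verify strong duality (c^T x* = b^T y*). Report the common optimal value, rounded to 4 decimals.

The standard primal-dual pair for 'max c^T x s.t. A x <= b, x >= 0' is:
  Dual:  min b^T y  s.t.  A^T y >= c,  y >= 0.

So the dual LP is:
  minimize  10y1 + 12y2 + 6y3
  subject to:
    y1 + 3y3 >= 1
    y2 + 2y3 >= 6
    y1, y2, y3 >= 0

Solving the primal: x* = (0, 3).
  primal value c^T x* = 18.
Solving the dual: y* = (0, 0, 3).
  dual value b^T y* = 18.
Strong duality: c^T x* = b^T y*. Confirmed.

18


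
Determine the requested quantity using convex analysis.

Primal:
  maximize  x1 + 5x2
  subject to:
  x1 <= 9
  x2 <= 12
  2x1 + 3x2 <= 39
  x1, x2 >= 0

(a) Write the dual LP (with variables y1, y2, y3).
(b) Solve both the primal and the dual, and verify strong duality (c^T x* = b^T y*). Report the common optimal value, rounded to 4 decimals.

The standard primal-dual pair for 'max c^T x s.t. A x <= b, x >= 0' is:
  Dual:  min b^T y  s.t.  A^T y >= c,  y >= 0.

So the dual LP is:
  minimize  9y1 + 12y2 + 39y3
  subject to:
    y1 + 2y3 >= 1
    y2 + 3y3 >= 5
    y1, y2, y3 >= 0

Solving the primal: x* = (1.5, 12).
  primal value c^T x* = 61.5.
Solving the dual: y* = (0, 3.5, 0.5).
  dual value b^T y* = 61.5.
Strong duality: c^T x* = b^T y*. Confirmed.

61.5


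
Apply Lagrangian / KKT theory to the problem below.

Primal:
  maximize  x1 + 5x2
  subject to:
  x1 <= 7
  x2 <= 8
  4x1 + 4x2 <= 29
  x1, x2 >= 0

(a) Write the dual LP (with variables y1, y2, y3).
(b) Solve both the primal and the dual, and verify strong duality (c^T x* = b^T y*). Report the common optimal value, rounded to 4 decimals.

The standard primal-dual pair for 'max c^T x s.t. A x <= b, x >= 0' is:
  Dual:  min b^T y  s.t.  A^T y >= c,  y >= 0.

So the dual LP is:
  minimize  7y1 + 8y2 + 29y3
  subject to:
    y1 + 4y3 >= 1
    y2 + 4y3 >= 5
    y1, y2, y3 >= 0

Solving the primal: x* = (0, 7.25).
  primal value c^T x* = 36.25.
Solving the dual: y* = (0, 0, 1.25).
  dual value b^T y* = 36.25.
Strong duality: c^T x* = b^T y*. Confirmed.

36.25


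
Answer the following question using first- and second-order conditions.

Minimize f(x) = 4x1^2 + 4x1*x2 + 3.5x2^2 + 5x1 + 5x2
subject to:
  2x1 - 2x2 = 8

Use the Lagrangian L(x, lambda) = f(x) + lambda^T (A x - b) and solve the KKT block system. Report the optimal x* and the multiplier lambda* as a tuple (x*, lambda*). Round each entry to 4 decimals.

Form the Lagrangian:
  L(x, lambda) = (1/2) x^T Q x + c^T x + lambda^T (A x - b)
Stationarity (grad_x L = 0): Q x + c + A^T lambda = 0.
Primal feasibility: A x = b.

This gives the KKT block system:
  [ Q   A^T ] [ x     ]   [-c ]
  [ A    0  ] [ lambda ] = [ b ]

Solving the linear system:
  x*      = (1.4783, -2.5217)
  lambda* = (-3.3696)
  f(x*)   = 10.8696

x* = (1.4783, -2.5217), lambda* = (-3.3696)


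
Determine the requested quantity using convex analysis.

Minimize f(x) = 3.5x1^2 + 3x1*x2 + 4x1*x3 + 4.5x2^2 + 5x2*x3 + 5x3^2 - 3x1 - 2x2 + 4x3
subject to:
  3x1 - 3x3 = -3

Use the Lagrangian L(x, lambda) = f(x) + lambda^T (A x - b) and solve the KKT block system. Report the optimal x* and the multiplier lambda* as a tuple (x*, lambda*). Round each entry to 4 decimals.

Form the Lagrangian:
  L(x, lambda) = (1/2) x^T Q x + c^T x + lambda^T (A x - b)
Stationarity (grad_x L = 0): Q x + c + A^T lambda = 0.
Primal feasibility: A x = b.

This gives the KKT block system:
  [ Q   A^T ] [ x     ]   [-c ]
  [ A    0  ] [ lambda ] = [ b ]

Solving the linear system:
  x*      = (-0.6894, 0.2795, 0.3106)
  lambda* = (1.9151)
  f(x*)   = 4.2484

x* = (-0.6894, 0.2795, 0.3106), lambda* = (1.9151)


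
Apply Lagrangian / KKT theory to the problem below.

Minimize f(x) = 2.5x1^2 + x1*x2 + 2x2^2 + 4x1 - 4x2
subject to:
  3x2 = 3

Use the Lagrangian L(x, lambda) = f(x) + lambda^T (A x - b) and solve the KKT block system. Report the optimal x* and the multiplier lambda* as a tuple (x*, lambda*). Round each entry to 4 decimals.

Form the Lagrangian:
  L(x, lambda) = (1/2) x^T Q x + c^T x + lambda^T (A x - b)
Stationarity (grad_x L = 0): Q x + c + A^T lambda = 0.
Primal feasibility: A x = b.

This gives the KKT block system:
  [ Q   A^T ] [ x     ]   [-c ]
  [ A    0  ] [ lambda ] = [ b ]

Solving the linear system:
  x*      = (-1, 1)
  lambda* = (0.3333)
  f(x*)   = -4.5

x* = (-1, 1), lambda* = (0.3333)


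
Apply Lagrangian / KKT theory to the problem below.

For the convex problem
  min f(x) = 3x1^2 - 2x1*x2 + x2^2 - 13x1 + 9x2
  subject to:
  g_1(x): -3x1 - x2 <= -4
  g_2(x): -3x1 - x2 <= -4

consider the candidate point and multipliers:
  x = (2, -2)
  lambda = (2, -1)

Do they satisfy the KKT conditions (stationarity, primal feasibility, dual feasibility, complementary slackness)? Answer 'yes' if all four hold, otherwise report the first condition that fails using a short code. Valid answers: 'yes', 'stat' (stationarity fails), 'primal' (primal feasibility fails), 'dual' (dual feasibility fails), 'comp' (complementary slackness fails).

Gradient of f: grad f(x) = Q x + c = (3, 1)
Constraint values g_i(x) = a_i^T x - b_i:
  g_1((2, -2)) = 0
  g_2((2, -2)) = 0
Stationarity residual: grad f(x) + sum_i lambda_i a_i = (0, 0)
  -> stationarity OK
Primal feasibility (all g_i <= 0): OK
Dual feasibility (all lambda_i >= 0): FAILS
Complementary slackness (lambda_i * g_i(x) = 0 for all i): OK

Verdict: the first failing condition is dual_feasibility -> dual.

dual


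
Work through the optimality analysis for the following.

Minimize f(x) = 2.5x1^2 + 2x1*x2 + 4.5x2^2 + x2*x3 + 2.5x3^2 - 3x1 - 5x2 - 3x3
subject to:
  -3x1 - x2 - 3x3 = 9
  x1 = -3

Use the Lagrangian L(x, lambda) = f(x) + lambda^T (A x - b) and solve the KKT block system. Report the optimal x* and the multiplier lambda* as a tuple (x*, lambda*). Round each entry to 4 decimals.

Form the Lagrangian:
  L(x, lambda) = (1/2) x^T Q x + c^T x + lambda^T (A x - b)
Stationarity (grad_x L = 0): Q x + c + A^T lambda = 0.
Primal feasibility: A x = b.

This gives the KKT block system:
  [ Q   A^T ] [ x     ]   [-c ]
  [ A    0  ] [ lambda ] = [ b ]

Solving the linear system:
  x*      = (-3, 1.125, -0.375)
  lambda* = (-1.25, 12)
  f(x*)   = 25.875

x* = (-3, 1.125, -0.375), lambda* = (-1.25, 12)


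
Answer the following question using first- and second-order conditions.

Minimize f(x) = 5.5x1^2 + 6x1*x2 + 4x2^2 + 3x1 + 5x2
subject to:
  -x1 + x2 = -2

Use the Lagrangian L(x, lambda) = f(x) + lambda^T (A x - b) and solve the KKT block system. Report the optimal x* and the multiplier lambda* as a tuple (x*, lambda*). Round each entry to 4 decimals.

Form the Lagrangian:
  L(x, lambda) = (1/2) x^T Q x + c^T x + lambda^T (A x - b)
Stationarity (grad_x L = 0): Q x + c + A^T lambda = 0.
Primal feasibility: A x = b.

This gives the KKT block system:
  [ Q   A^T ] [ x     ]   [-c ]
  [ A    0  ] [ lambda ] = [ b ]

Solving the linear system:
  x*      = (0.6452, -1.3548)
  lambda* = (1.9677)
  f(x*)   = -0.4516

x* = (0.6452, -1.3548), lambda* = (1.9677)


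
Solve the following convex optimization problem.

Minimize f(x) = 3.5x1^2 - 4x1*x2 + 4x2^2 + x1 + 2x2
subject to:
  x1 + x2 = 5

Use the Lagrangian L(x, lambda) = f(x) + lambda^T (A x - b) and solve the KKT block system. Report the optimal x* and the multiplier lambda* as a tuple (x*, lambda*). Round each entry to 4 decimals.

Form the Lagrangian:
  L(x, lambda) = (1/2) x^T Q x + c^T x + lambda^T (A x - b)
Stationarity (grad_x L = 0): Q x + c + A^T lambda = 0.
Primal feasibility: A x = b.

This gives the KKT block system:
  [ Q   A^T ] [ x     ]   [-c ]
  [ A    0  ] [ lambda ] = [ b ]

Solving the linear system:
  x*      = (2.6522, 2.3478)
  lambda* = (-10.1739)
  f(x*)   = 29.1087

x* = (2.6522, 2.3478), lambda* = (-10.1739)


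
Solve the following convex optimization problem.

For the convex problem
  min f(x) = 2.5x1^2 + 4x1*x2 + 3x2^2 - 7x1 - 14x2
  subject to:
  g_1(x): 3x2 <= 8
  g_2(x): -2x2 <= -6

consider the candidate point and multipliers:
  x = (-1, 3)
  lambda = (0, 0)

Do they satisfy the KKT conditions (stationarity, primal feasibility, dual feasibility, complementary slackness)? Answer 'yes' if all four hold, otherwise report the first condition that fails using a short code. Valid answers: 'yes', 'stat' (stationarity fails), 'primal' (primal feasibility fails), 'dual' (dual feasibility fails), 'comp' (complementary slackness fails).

Gradient of f: grad f(x) = Q x + c = (0, 0)
Constraint values g_i(x) = a_i^T x - b_i:
  g_1((-1, 3)) = 1
  g_2((-1, 3)) = 0
Stationarity residual: grad f(x) + sum_i lambda_i a_i = (0, 0)
  -> stationarity OK
Primal feasibility (all g_i <= 0): FAILS
Dual feasibility (all lambda_i >= 0): OK
Complementary slackness (lambda_i * g_i(x) = 0 for all i): OK

Verdict: the first failing condition is primal_feasibility -> primal.

primal


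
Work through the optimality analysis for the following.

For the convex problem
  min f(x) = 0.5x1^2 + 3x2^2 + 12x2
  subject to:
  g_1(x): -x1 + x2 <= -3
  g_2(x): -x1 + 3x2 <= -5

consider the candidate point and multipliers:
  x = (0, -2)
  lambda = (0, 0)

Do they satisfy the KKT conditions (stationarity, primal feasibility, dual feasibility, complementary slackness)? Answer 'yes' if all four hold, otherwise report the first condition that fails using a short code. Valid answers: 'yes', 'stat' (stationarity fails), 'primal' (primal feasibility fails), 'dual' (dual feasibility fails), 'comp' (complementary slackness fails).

Gradient of f: grad f(x) = Q x + c = (0, 0)
Constraint values g_i(x) = a_i^T x - b_i:
  g_1((0, -2)) = 1
  g_2((0, -2)) = -1
Stationarity residual: grad f(x) + sum_i lambda_i a_i = (0, 0)
  -> stationarity OK
Primal feasibility (all g_i <= 0): FAILS
Dual feasibility (all lambda_i >= 0): OK
Complementary slackness (lambda_i * g_i(x) = 0 for all i): OK

Verdict: the first failing condition is primal_feasibility -> primal.

primal


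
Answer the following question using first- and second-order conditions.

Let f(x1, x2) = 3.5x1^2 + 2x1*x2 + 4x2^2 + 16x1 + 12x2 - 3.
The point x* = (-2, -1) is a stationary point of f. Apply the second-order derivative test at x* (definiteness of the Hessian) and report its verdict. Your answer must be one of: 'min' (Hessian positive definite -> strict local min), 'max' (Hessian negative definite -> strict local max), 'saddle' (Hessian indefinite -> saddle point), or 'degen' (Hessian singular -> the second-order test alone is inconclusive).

Compute the Hessian H = grad^2 f:
  H = [[7, 2], [2, 8]]
Verify stationarity: grad f(x*) = H x* + g = (0, 0).
Eigenvalues of H: 5.4384, 9.5616.
Both eigenvalues > 0, so H is positive definite -> x* is a strict local min.

min


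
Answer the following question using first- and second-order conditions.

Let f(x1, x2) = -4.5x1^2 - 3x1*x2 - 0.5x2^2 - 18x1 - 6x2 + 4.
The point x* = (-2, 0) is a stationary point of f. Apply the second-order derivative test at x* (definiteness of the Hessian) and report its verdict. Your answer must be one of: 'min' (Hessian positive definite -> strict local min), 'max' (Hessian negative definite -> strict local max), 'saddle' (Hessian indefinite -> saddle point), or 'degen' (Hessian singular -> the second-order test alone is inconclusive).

Compute the Hessian H = grad^2 f:
  H = [[-9, -3], [-3, -1]]
Verify stationarity: grad f(x*) = H x* + g = (0, 0).
Eigenvalues of H: -10, 0.
H has a zero eigenvalue (singular; negative semidefinite but not definite), so H is neither positive definite, negative definite, nor indefinite. The second-order test alone is inconclusive -> degen.
(Indeed, f is constant along the null direction of H through x*, so x* is not a strict local extremum.)

degen


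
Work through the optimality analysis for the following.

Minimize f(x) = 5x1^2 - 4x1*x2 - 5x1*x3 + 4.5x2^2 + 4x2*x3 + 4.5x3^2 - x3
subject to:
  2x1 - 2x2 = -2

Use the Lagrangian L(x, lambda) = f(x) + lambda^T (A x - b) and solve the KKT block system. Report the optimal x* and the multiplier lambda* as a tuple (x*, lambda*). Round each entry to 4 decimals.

Form the Lagrangian:
  L(x, lambda) = (1/2) x^T Q x + c^T x + lambda^T (A x - b)
Stationarity (grad_x L = 0): Q x + c + A^T lambda = 0.
Primal feasibility: A x = b.

This gives the KKT block system:
  [ Q   A^T ] [ x     ]   [-c ]
  [ A    0  ] [ lambda ] = [ b ]

Solving the linear system:
  x*      = (-0.4898, 0.5102, -0.3878)
  lambda* = (2.5)
  f(x*)   = 2.6939

x* = (-0.4898, 0.5102, -0.3878), lambda* = (2.5)


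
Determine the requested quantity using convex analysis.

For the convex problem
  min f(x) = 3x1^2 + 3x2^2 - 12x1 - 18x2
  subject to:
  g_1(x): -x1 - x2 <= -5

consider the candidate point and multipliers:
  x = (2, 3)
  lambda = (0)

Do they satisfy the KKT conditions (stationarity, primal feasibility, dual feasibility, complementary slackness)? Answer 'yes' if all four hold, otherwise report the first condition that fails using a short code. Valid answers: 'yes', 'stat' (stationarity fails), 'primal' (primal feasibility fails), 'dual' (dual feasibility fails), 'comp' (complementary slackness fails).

Gradient of f: grad f(x) = Q x + c = (0, 0)
Constraint values g_i(x) = a_i^T x - b_i:
  g_1((2, 3)) = 0
Stationarity residual: grad f(x) + sum_i lambda_i a_i = (0, 0)
  -> stationarity OK
Primal feasibility (all g_i <= 0): OK
Dual feasibility (all lambda_i >= 0): OK
Complementary slackness (lambda_i * g_i(x) = 0 for all i): OK

Verdict: yes, KKT holds.

yes


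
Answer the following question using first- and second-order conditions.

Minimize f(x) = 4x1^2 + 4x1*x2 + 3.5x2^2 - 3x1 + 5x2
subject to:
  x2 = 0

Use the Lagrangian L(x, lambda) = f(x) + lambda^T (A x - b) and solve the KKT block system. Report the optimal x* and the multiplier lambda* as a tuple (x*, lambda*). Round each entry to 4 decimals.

Form the Lagrangian:
  L(x, lambda) = (1/2) x^T Q x + c^T x + lambda^T (A x - b)
Stationarity (grad_x L = 0): Q x + c + A^T lambda = 0.
Primal feasibility: A x = b.

This gives the KKT block system:
  [ Q   A^T ] [ x     ]   [-c ]
  [ A    0  ] [ lambda ] = [ b ]

Solving the linear system:
  x*      = (0.375, 0)
  lambda* = (-6.5)
  f(x*)   = -0.5625

x* = (0.375, 0), lambda* = (-6.5)


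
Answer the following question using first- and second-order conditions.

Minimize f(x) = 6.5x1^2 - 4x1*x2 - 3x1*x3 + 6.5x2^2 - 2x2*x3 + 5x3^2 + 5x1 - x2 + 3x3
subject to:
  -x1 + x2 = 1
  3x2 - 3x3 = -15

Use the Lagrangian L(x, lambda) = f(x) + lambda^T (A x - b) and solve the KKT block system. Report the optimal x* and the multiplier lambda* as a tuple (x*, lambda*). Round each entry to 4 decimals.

Form the Lagrangian:
  L(x, lambda) = (1/2) x^T Q x + c^T x + lambda^T (A x - b)
Stationarity (grad_x L = 0): Q x + c + A^T lambda = 0.
Primal feasibility: A x = b.

This gives the KKT block system:
  [ Q   A^T ] [ x     ]   [-c ]
  [ A    0  ] [ lambda ] = [ b ]

Solving the linear system:
  x*      = (-2.4444, -1.4444, 3.5556)
  lambda* = (-31.6667, 16.2593)
  f(x*)   = 137.7222

x* = (-2.4444, -1.4444, 3.5556), lambda* = (-31.6667, 16.2593)


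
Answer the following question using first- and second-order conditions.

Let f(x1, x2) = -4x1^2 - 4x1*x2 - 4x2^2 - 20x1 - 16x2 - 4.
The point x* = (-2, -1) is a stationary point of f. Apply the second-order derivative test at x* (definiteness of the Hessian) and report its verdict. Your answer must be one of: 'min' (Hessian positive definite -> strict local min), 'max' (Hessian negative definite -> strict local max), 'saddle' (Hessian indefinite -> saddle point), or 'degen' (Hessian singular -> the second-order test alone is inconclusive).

Compute the Hessian H = grad^2 f:
  H = [[-8, -4], [-4, -8]]
Verify stationarity: grad f(x*) = H x* + g = (0, 0).
Eigenvalues of H: -12, -4.
Both eigenvalues < 0, so H is negative definite -> x* is a strict local max.

max


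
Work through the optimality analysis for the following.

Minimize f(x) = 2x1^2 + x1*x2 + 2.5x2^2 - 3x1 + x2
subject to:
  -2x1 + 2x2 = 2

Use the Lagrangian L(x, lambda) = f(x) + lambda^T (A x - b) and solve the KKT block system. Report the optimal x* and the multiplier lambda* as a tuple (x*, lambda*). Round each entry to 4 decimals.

Form the Lagrangian:
  L(x, lambda) = (1/2) x^T Q x + c^T x + lambda^T (A x - b)
Stationarity (grad_x L = 0): Q x + c + A^T lambda = 0.
Primal feasibility: A x = b.

This gives the KKT block system:
  [ Q   A^T ] [ x     ]   [-c ]
  [ A    0  ] [ lambda ] = [ b ]

Solving the linear system:
  x*      = (-0.3636, 0.6364)
  lambda* = (-1.9091)
  f(x*)   = 2.7727

x* = (-0.3636, 0.6364), lambda* = (-1.9091)


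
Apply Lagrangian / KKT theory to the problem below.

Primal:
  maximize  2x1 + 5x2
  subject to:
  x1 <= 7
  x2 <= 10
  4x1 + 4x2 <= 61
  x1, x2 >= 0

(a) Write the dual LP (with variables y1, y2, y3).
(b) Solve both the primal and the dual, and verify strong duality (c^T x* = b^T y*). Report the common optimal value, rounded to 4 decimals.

The standard primal-dual pair for 'max c^T x s.t. A x <= b, x >= 0' is:
  Dual:  min b^T y  s.t.  A^T y >= c,  y >= 0.

So the dual LP is:
  minimize  7y1 + 10y2 + 61y3
  subject to:
    y1 + 4y3 >= 2
    y2 + 4y3 >= 5
    y1, y2, y3 >= 0

Solving the primal: x* = (5.25, 10).
  primal value c^T x* = 60.5.
Solving the dual: y* = (0, 3, 0.5).
  dual value b^T y* = 60.5.
Strong duality: c^T x* = b^T y*. Confirmed.

60.5


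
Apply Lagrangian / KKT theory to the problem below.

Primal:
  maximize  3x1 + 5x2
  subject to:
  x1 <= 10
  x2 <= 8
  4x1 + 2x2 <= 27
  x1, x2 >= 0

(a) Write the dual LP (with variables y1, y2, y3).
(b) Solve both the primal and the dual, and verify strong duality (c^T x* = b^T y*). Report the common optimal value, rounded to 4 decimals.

The standard primal-dual pair for 'max c^T x s.t. A x <= b, x >= 0' is:
  Dual:  min b^T y  s.t.  A^T y >= c,  y >= 0.

So the dual LP is:
  minimize  10y1 + 8y2 + 27y3
  subject to:
    y1 + 4y3 >= 3
    y2 + 2y3 >= 5
    y1, y2, y3 >= 0

Solving the primal: x* = (2.75, 8).
  primal value c^T x* = 48.25.
Solving the dual: y* = (0, 3.5, 0.75).
  dual value b^T y* = 48.25.
Strong duality: c^T x* = b^T y*. Confirmed.

48.25


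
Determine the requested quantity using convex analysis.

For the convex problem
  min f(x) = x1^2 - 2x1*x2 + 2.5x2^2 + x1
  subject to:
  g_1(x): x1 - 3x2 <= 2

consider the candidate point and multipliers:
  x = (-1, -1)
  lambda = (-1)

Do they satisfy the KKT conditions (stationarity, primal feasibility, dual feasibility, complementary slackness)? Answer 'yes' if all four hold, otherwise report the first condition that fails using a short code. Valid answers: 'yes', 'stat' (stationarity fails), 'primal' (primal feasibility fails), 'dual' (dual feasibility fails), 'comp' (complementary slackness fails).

Gradient of f: grad f(x) = Q x + c = (1, -3)
Constraint values g_i(x) = a_i^T x - b_i:
  g_1((-1, -1)) = 0
Stationarity residual: grad f(x) + sum_i lambda_i a_i = (0, 0)
  -> stationarity OK
Primal feasibility (all g_i <= 0): OK
Dual feasibility (all lambda_i >= 0): FAILS
Complementary slackness (lambda_i * g_i(x) = 0 for all i): OK

Verdict: the first failing condition is dual_feasibility -> dual.

dual


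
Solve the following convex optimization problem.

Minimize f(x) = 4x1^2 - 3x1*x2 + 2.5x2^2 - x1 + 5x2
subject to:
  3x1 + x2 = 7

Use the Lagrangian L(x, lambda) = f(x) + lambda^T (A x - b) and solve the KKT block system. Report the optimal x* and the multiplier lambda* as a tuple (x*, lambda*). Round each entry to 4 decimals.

Form the Lagrangian:
  L(x, lambda) = (1/2) x^T Q x + c^T x + lambda^T (A x - b)
Stationarity (grad_x L = 0): Q x + c + A^T lambda = 0.
Primal feasibility: A x = b.

This gives the KKT block system:
  [ Q   A^T ] [ x     ]   [-c ]
  [ A    0  ] [ lambda ] = [ b ]

Solving the linear system:
  x*      = (2, 1)
  lambda* = (-4)
  f(x*)   = 15.5

x* = (2, 1), lambda* = (-4)


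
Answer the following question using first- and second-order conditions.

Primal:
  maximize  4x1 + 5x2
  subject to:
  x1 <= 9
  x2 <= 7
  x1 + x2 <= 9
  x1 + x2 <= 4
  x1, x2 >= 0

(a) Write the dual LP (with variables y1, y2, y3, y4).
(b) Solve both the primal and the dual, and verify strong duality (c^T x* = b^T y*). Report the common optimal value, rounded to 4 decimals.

The standard primal-dual pair for 'max c^T x s.t. A x <= b, x >= 0' is:
  Dual:  min b^T y  s.t.  A^T y >= c,  y >= 0.

So the dual LP is:
  minimize  9y1 + 7y2 + 9y3 + 4y4
  subject to:
    y1 + y3 + y4 >= 4
    y2 + y3 + y4 >= 5
    y1, y2, y3, y4 >= 0

Solving the primal: x* = (0, 4).
  primal value c^T x* = 20.
Solving the dual: y* = (0, 0, 0, 5).
  dual value b^T y* = 20.
Strong duality: c^T x* = b^T y*. Confirmed.

20


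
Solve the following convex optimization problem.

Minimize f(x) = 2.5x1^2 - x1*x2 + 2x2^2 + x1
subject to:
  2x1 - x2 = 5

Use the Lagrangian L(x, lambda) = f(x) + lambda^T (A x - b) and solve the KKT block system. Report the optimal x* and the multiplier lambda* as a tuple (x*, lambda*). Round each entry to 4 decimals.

Form the Lagrangian:
  L(x, lambda) = (1/2) x^T Q x + c^T x + lambda^T (A x - b)
Stationarity (grad_x L = 0): Q x + c + A^T lambda = 0.
Primal feasibility: A x = b.

This gives the KKT block system:
  [ Q   A^T ] [ x     ]   [-c ]
  [ A    0  ] [ lambda ] = [ b ]

Solving the linear system:
  x*      = (2, -1)
  lambda* = (-6)
  f(x*)   = 16

x* = (2, -1), lambda* = (-6)


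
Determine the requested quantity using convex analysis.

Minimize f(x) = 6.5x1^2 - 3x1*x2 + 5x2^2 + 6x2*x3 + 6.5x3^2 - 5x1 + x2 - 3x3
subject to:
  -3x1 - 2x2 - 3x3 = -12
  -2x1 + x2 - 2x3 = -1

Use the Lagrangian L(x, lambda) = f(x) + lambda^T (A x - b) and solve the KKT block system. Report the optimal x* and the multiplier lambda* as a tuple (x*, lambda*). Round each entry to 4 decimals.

Form the Lagrangian:
  L(x, lambda) = (1/2) x^T Q x + c^T x + lambda^T (A x - b)
Stationarity (grad_x L = 0): Q x + c + A^T lambda = 0.
Primal feasibility: A x = b.

This gives the KKT block system:
  [ Q   A^T ] [ x     ]   [-c ]
  [ A    0  ] [ lambda ] = [ b ]

Solving the linear system:
  x*      = (2.1154, 3, -0.1154)
  lambda* = (8.7747, -6.4121)
  f(x*)   = 45.8269

x* = (2.1154, 3, -0.1154), lambda* = (8.7747, -6.4121)


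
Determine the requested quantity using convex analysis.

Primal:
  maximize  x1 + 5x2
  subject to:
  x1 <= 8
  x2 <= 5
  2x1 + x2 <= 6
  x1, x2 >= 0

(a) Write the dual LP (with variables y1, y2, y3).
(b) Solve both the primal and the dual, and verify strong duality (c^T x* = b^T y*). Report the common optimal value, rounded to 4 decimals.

The standard primal-dual pair for 'max c^T x s.t. A x <= b, x >= 0' is:
  Dual:  min b^T y  s.t.  A^T y >= c,  y >= 0.

So the dual LP is:
  minimize  8y1 + 5y2 + 6y3
  subject to:
    y1 + 2y3 >= 1
    y2 + y3 >= 5
    y1, y2, y3 >= 0

Solving the primal: x* = (0.5, 5).
  primal value c^T x* = 25.5.
Solving the dual: y* = (0, 4.5, 0.5).
  dual value b^T y* = 25.5.
Strong duality: c^T x* = b^T y*. Confirmed.

25.5


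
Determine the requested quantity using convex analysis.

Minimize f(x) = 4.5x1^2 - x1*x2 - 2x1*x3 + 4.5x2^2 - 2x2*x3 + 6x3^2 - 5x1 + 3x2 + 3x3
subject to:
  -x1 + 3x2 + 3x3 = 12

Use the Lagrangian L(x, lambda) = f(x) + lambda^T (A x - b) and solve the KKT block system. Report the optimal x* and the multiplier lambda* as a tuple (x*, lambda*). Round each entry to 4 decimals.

Form the Lagrangian:
  L(x, lambda) = (1/2) x^T Q x + c^T x + lambda^T (A x - b)
Stationarity (grad_x L = 0): Q x + c + A^T lambda = 0.
Primal feasibility: A x = b.

This gives the KKT block system:
  [ Q   A^T ] [ x     ]   [-c ]
  [ A    0  ] [ lambda ] = [ b ]

Solving the linear system:
  x*      = (0.4979, 2.313, 1.8529)
  lambda* = (-6.5378)
  f(x*)   = 44.2311

x* = (0.4979, 2.313, 1.8529), lambda* = (-6.5378)


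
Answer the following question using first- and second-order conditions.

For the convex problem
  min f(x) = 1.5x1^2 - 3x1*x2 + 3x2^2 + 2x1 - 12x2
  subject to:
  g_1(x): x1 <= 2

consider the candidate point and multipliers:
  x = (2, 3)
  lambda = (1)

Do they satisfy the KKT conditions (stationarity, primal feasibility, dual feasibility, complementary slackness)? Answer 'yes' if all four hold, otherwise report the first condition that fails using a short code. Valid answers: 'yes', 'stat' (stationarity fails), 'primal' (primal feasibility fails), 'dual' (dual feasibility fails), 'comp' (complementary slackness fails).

Gradient of f: grad f(x) = Q x + c = (-1, 0)
Constraint values g_i(x) = a_i^T x - b_i:
  g_1((2, 3)) = 0
Stationarity residual: grad f(x) + sum_i lambda_i a_i = (0, 0)
  -> stationarity OK
Primal feasibility (all g_i <= 0): OK
Dual feasibility (all lambda_i >= 0): OK
Complementary slackness (lambda_i * g_i(x) = 0 for all i): OK

Verdict: yes, KKT holds.

yes


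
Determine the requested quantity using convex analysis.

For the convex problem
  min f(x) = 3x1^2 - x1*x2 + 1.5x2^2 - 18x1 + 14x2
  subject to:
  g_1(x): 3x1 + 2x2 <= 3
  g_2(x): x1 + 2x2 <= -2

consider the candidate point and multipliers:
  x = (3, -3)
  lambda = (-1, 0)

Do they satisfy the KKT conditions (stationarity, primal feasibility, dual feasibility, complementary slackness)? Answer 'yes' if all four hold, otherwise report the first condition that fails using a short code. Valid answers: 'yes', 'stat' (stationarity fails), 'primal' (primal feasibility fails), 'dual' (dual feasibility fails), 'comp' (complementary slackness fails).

Gradient of f: grad f(x) = Q x + c = (3, 2)
Constraint values g_i(x) = a_i^T x - b_i:
  g_1((3, -3)) = 0
  g_2((3, -3)) = -1
Stationarity residual: grad f(x) + sum_i lambda_i a_i = (0, 0)
  -> stationarity OK
Primal feasibility (all g_i <= 0): OK
Dual feasibility (all lambda_i >= 0): FAILS
Complementary slackness (lambda_i * g_i(x) = 0 for all i): OK

Verdict: the first failing condition is dual_feasibility -> dual.

dual


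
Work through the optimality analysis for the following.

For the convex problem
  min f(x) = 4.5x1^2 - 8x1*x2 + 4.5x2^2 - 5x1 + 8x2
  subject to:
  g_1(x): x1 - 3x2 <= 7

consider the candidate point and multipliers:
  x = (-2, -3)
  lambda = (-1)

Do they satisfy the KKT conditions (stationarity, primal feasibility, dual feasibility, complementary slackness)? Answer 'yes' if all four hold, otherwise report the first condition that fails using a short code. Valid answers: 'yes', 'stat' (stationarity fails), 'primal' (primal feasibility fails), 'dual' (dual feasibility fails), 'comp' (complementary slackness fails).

Gradient of f: grad f(x) = Q x + c = (1, -3)
Constraint values g_i(x) = a_i^T x - b_i:
  g_1((-2, -3)) = 0
Stationarity residual: grad f(x) + sum_i lambda_i a_i = (0, 0)
  -> stationarity OK
Primal feasibility (all g_i <= 0): OK
Dual feasibility (all lambda_i >= 0): FAILS
Complementary slackness (lambda_i * g_i(x) = 0 for all i): OK

Verdict: the first failing condition is dual_feasibility -> dual.

dual


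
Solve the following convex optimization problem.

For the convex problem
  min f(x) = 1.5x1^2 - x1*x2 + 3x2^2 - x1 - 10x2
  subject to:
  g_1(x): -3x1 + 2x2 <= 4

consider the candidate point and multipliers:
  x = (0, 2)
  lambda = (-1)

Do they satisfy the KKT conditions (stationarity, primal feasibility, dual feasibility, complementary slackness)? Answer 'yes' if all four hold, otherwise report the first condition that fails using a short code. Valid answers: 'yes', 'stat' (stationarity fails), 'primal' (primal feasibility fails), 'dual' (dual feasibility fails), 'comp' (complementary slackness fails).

Gradient of f: grad f(x) = Q x + c = (-3, 2)
Constraint values g_i(x) = a_i^T x - b_i:
  g_1((0, 2)) = 0
Stationarity residual: grad f(x) + sum_i lambda_i a_i = (0, 0)
  -> stationarity OK
Primal feasibility (all g_i <= 0): OK
Dual feasibility (all lambda_i >= 0): FAILS
Complementary slackness (lambda_i * g_i(x) = 0 for all i): OK

Verdict: the first failing condition is dual_feasibility -> dual.

dual


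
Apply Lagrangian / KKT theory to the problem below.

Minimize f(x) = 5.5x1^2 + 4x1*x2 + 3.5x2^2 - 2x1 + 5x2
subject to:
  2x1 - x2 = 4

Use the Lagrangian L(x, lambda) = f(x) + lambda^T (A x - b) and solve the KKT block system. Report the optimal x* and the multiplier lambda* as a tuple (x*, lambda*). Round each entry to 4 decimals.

Form the Lagrangian:
  L(x, lambda) = (1/2) x^T Q x + c^T x + lambda^T (A x - b)
Stationarity (grad_x L = 0): Q x + c + A^T lambda = 0.
Primal feasibility: A x = b.

This gives the KKT block system:
  [ Q   A^T ] [ x     ]   [-c ]
  [ A    0  ] [ lambda ] = [ b ]

Solving the linear system:
  x*      = (1.1636, -1.6727)
  lambda* = (-2.0545)
  f(x*)   = -1.2364

x* = (1.1636, -1.6727), lambda* = (-2.0545)
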